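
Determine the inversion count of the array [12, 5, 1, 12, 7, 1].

Finding inversions in [12, 5, 1, 12, 7, 1]:

(0, 1): arr[0]=12 > arr[1]=5
(0, 2): arr[0]=12 > arr[2]=1
(0, 4): arr[0]=12 > arr[4]=7
(0, 5): arr[0]=12 > arr[5]=1
(1, 2): arr[1]=5 > arr[2]=1
(1, 5): arr[1]=5 > arr[5]=1
(3, 4): arr[3]=12 > arr[4]=7
(3, 5): arr[3]=12 > arr[5]=1
(4, 5): arr[4]=7 > arr[5]=1

Total inversions: 9

The array has 9 inversion(s): (0,1), (0,2), (0,4), (0,5), (1,2), (1,5), (3,4), (3,5), (4,5). Each pair (i,j) satisfies i < j and arr[i] > arr[j].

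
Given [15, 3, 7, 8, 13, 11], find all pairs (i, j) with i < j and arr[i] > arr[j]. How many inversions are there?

Finding inversions in [15, 3, 7, 8, 13, 11]:

(0, 1): arr[0]=15 > arr[1]=3
(0, 2): arr[0]=15 > arr[2]=7
(0, 3): arr[0]=15 > arr[3]=8
(0, 4): arr[0]=15 > arr[4]=13
(0, 5): arr[0]=15 > arr[5]=11
(4, 5): arr[4]=13 > arr[5]=11

Total inversions: 6

The array has 6 inversion(s): (0,1), (0,2), (0,3), (0,4), (0,5), (4,5). Each pair (i,j) satisfies i < j and arr[i] > arr[j].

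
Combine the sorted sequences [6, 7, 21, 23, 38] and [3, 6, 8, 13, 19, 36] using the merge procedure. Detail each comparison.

Merging process:

Compare 6 vs 3: take 3 from right. Merged: [3]
Compare 6 vs 6: take 6 from left. Merged: [3, 6]
Compare 7 vs 6: take 6 from right. Merged: [3, 6, 6]
Compare 7 vs 8: take 7 from left. Merged: [3, 6, 6, 7]
Compare 21 vs 8: take 8 from right. Merged: [3, 6, 6, 7, 8]
Compare 21 vs 13: take 13 from right. Merged: [3, 6, 6, 7, 8, 13]
Compare 21 vs 19: take 19 from right. Merged: [3, 6, 6, 7, 8, 13, 19]
Compare 21 vs 36: take 21 from left. Merged: [3, 6, 6, 7, 8, 13, 19, 21]
Compare 23 vs 36: take 23 from left. Merged: [3, 6, 6, 7, 8, 13, 19, 21, 23]
Compare 38 vs 36: take 36 from right. Merged: [3, 6, 6, 7, 8, 13, 19, 21, 23, 36]
Append remaining from left: [38]. Merged: [3, 6, 6, 7, 8, 13, 19, 21, 23, 36, 38]

Final merged array: [3, 6, 6, 7, 8, 13, 19, 21, 23, 36, 38]
Total comparisons: 10

The merged array is [3, 6, 6, 7, 8, 13, 19, 21, 23, 36, 38], requiring 10 comparisons. The merge step runs in O(n) time where n is the total number of elements.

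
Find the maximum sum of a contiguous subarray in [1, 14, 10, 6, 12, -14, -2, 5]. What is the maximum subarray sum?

Using Kadane's algorithm on [1, 14, 10, 6, 12, -14, -2, 5]:

Scanning through the array:
Position 1 (value 14): max_ending_here = 15, max_so_far = 15
Position 2 (value 10): max_ending_here = 25, max_so_far = 25
Position 3 (value 6): max_ending_here = 31, max_so_far = 31
Position 4 (value 12): max_ending_here = 43, max_so_far = 43
Position 5 (value -14): max_ending_here = 29, max_so_far = 43
Position 6 (value -2): max_ending_here = 27, max_so_far = 43
Position 7 (value 5): max_ending_here = 32, max_so_far = 43

Maximum subarray: [1, 14, 10, 6, 12]
Maximum sum: 43

The maximum subarray is [1, 14, 10, 6, 12] with sum 43. This subarray runs from index 0 to index 4.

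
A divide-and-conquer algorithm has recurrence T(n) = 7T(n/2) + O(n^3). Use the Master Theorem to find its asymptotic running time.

Master Theorem for T(n) = 7T(n/2) + O(n^3):

a = 7, b = 2, c = 3
log_b(a) = log_2(7) = 2.8074

Case 3: c = 3 > log_2(7) = 2.8074
T(n) = O(n^3) = O(n^3)

For T(n) = 7T(n/2) + O(n^3): log_2(7) = 2.8074. This is Case 3 of the Master Theorem (c > log_b(a), work dominated by root), giving O(n^3).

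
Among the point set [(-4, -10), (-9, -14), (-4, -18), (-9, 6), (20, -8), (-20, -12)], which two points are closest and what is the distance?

Computing all pairwise distances among 6 points:

d((-4, -10), (-9, -14)) = 6.4031 <-- minimum
d((-4, -10), (-4, -18)) = 8.0
d((-4, -10), (-9, 6)) = 16.7631
d((-4, -10), (20, -8)) = 24.0832
d((-4, -10), (-20, -12)) = 16.1245
d((-9, -14), (-4, -18)) = 6.4031 <-- minimum
d((-9, -14), (-9, 6)) = 20.0
d((-9, -14), (20, -8)) = 29.6142
d((-9, -14), (-20, -12)) = 11.1803
d((-4, -18), (-9, 6)) = 24.5153
d((-4, -18), (20, -8)) = 26.0
d((-4, -18), (-20, -12)) = 17.088
d((-9, 6), (20, -8)) = 32.2025
d((-9, 6), (-20, -12)) = 21.095
d((20, -8), (-20, -12)) = 40.1995

Minimum distance: 6.4031 (tie among 2 pairs: (-4, -10) and (-9, -14); (-9, -14) and (-4, -18))

The minimum Euclidean distance is 6.4031. There is a tie: 2 pairs achieve this minimum — (-4, -10) and (-9, -14); (-9, -14) and (-4, -18). Any of these is a valid closest pair. For 6 points, brute-force pairwise comparison is shown above. For large n, the divide-and-conquer algorithm (sort by x, recurse on halves, check the dividing strip) achieves O(n log n).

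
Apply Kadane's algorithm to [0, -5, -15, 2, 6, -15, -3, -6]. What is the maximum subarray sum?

Using Kadane's algorithm on [0, -5, -15, 2, 6, -15, -3, -6]:

Scanning through the array:
Position 1 (value -5): max_ending_here = -5, max_so_far = 0
Position 2 (value -15): max_ending_here = -15, max_so_far = 0
Position 3 (value 2): max_ending_here = 2, max_so_far = 2
Position 4 (value 6): max_ending_here = 8, max_so_far = 8
Position 5 (value -15): max_ending_here = -7, max_so_far = 8
Position 6 (value -3): max_ending_here = -3, max_so_far = 8
Position 7 (value -6): max_ending_here = -6, max_so_far = 8

Maximum subarray: [2, 6]
Maximum sum: 8

The maximum subarray is [2, 6] with sum 8. This subarray runs from index 3 to index 4.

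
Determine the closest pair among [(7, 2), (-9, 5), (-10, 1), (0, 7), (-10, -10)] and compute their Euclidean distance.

Computing all pairwise distances among 5 points:

d((7, 2), (-9, 5)) = 16.2788
d((7, 2), (-10, 1)) = 17.0294
d((7, 2), (0, 7)) = 8.6023
d((7, 2), (-10, -10)) = 20.8087
d((-9, 5), (-10, 1)) = 4.1231 <-- minimum
d((-9, 5), (0, 7)) = 9.2195
d((-9, 5), (-10, -10)) = 15.0333
d((-10, 1), (0, 7)) = 11.6619
d((-10, 1), (-10, -10)) = 11.0
d((0, 7), (-10, -10)) = 19.7231

Closest pair: (-9, 5) and (-10, 1) with distance 4.1231

The closest pair is (-9, 5) and (-10, 1) with Euclidean distance 4.1231. For 5 points, brute-force pairwise comparison is shown above. For large n, the divide-and-conquer algorithm (sort by x, recurse on halves, check the dividing strip) achieves O(n log n).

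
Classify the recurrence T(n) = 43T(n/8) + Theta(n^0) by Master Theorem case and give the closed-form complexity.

Master Theorem for T(n) = 43T(n/8) + O(n^0):

a = 43, b = 8, c = 0
log_b(a) = log_8(43) = 1.8088

Case 1: c = 0 < log_8(43) = 1.8088
T(n) = O(n^(log_8 43))

For T(n) = 43T(n/8) + O(n^0): log_8(43) = 1.8088. This is Case 1 of the Master Theorem (c < log_b(a), work dominated by leaves), giving O(n^(log_8 43)).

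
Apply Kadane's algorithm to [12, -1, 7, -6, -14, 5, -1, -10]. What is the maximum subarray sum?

Using Kadane's algorithm on [12, -1, 7, -6, -14, 5, -1, -10]:

Scanning through the array:
Position 1 (value -1): max_ending_here = 11, max_so_far = 12
Position 2 (value 7): max_ending_here = 18, max_so_far = 18
Position 3 (value -6): max_ending_here = 12, max_so_far = 18
Position 4 (value -14): max_ending_here = -2, max_so_far = 18
Position 5 (value 5): max_ending_here = 5, max_so_far = 18
Position 6 (value -1): max_ending_here = 4, max_so_far = 18
Position 7 (value -10): max_ending_here = -6, max_so_far = 18

Maximum subarray: [12, -1, 7]
Maximum sum: 18

The maximum subarray is [12, -1, 7] with sum 18. This subarray runs from index 0 to index 2.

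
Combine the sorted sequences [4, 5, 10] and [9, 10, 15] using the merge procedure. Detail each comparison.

Merging process:

Compare 4 vs 9: take 4 from left. Merged: [4]
Compare 5 vs 9: take 5 from left. Merged: [4, 5]
Compare 10 vs 9: take 9 from right. Merged: [4, 5, 9]
Compare 10 vs 10: take 10 from left. Merged: [4, 5, 9, 10]
Append remaining from right: [10, 15]. Merged: [4, 5, 9, 10, 10, 15]

Final merged array: [4, 5, 9, 10, 10, 15]
Total comparisons: 4

The merged array is [4, 5, 9, 10, 10, 15], requiring 4 comparisons. The merge step runs in O(n) time where n is the total number of elements.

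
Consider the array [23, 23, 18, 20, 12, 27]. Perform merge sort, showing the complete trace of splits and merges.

Merge sort trace:

Split: [23, 23, 18, 20, 12, 27] -> [23, 23, 18] and [20, 12, 27]
  Split: [23, 23, 18] -> [23] and [23, 18]
    Split: [23, 18] -> [23] and [18]
    Merge: [23] + [18] -> [18, 23]
  Merge: [23] + [18, 23] -> [18, 23, 23]
  Split: [20, 12, 27] -> [20] and [12, 27]
    Split: [12, 27] -> [12] and [27]
    Merge: [12] + [27] -> [12, 27]
  Merge: [20] + [12, 27] -> [12, 20, 27]
Merge: [18, 23, 23] + [12, 20, 27] -> [12, 18, 20, 23, 23, 27]

Final sorted array: [12, 18, 20, 23, 23, 27]

The merge sort proceeds by recursively splitting the array and merging sorted halves.
After all merges, the sorted array is [12, 18, 20, 23, 23, 27].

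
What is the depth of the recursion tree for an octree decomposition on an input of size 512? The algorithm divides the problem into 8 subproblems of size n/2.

For divide and conquer with division factor 2:

Problem sizes at each level:
Level 0: 512
Level 1: 256
Level 2: 128
Level 3: 64
Level 4: 32
Level 5: 16
Level 6: 8
Level 7: 4
Level 8: 2
Level 9: 1

The root is level 0 and the size-1 base case is level 9 (the tree spans levels 0 through 9, i.e. 10 levels counting the root), so the depth is the number of divisions: log_2(512) = 9

The recursion tree depth is log_2(512) = 9. At each level, the problem size is divided by 2, so it takes 9 divisions to reduce to a base case of size 1. The algorithm makes 8 recursive calls at each level.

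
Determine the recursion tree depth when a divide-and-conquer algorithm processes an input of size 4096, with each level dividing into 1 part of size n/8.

For divide and conquer with division factor 8:

Problem sizes at each level:
Level 0: 4096
Level 1: 512
Level 2: 64
Level 3: 8
Level 4: 1

The root is level 0 and the size-1 base case is level 4 (the tree spans levels 0 through 4, i.e. 5 levels counting the root), so the depth is the number of divisions: log_8(4096) = 4

The recursion tree depth is log_8(4096) = 4. At each level, the problem size is divided by 8, so it takes 4 divisions to reduce to a base case of size 1. The algorithm makes 1 recursive call at each level.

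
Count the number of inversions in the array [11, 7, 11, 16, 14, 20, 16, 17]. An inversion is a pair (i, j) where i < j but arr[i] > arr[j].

Finding inversions in [11, 7, 11, 16, 14, 20, 16, 17]:

(0, 1): arr[0]=11 > arr[1]=7
(3, 4): arr[3]=16 > arr[4]=14
(5, 6): arr[5]=20 > arr[6]=16
(5, 7): arr[5]=20 > arr[7]=17

Total inversions: 4

The array has 4 inversion(s): (0,1), (3,4), (5,6), (5,7). Each pair (i,j) satisfies i < j and arr[i] > arr[j].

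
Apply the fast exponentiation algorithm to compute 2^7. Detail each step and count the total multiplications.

Computing 2^7 by squaring (build up from 2^1; each line after the first costs one multiplication):

2^1 = 2
2^2 = (2^1)^2 = 2^2 = 4
2^3 = 2 * 2^2 = 2 * 4 = 8
2^6 = (2^3)^2 = 8^2 = 64
2^7 = 2 * 2^6 = 2 * 64 = 128

Result: 128
Multiplications needed: 4 (4 lines after 2^1)

2^7 = 128. Using exponentiation by squaring, this requires 4 multiplications. The key idea: if the exponent is even, square the half-power; if odd, multiply by the base once.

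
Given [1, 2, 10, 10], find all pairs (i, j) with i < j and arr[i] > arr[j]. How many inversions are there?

Finding inversions in [1, 2, 10, 10]:


Total inversions: 0

The array has 0 inversions. It is already sorted.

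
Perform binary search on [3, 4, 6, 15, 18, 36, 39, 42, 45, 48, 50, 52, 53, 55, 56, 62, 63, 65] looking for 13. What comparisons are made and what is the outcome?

Binary search for 13 in [3, 4, 6, 15, 18, 36, 39, 42, 45, 48, 50, 52, 53, 55, 56, 62, 63, 65]:

lo=0, hi=17, mid=8, arr[mid]=45 -> 45 > 13, search left half
lo=0, hi=7, mid=3, arr[mid]=15 -> 15 > 13, search left half
lo=0, hi=2, mid=1, arr[mid]=4 -> 4 < 13, search right half
lo=2, hi=2, mid=2, arr[mid]=6 -> 6 < 13, search right half
lo=3 > hi=2, target 13 not found

Binary search determines that 13 is not in the array after 4 comparisons. The search space was exhausted without finding the target.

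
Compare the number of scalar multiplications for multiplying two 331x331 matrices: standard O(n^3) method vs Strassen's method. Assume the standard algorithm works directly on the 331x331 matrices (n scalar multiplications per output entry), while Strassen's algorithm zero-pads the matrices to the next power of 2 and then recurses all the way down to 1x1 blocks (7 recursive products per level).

Matrix multiplication for 331x331 matrices:

Strassen's algorithm requires power-of-2 dimensions. Pad 331x331 to 512x512 (next power of 2).

Standard algorithm: 331^3 = 36264691 multiplications
Strassen's algorithm: 7^(log2(512)) = 7^9 = 40353607 multiplications
Difference: 36264691 - 40353607 = -4088916 (Strassen uses MORE here due to padding overhead — for small or just-over-power-of-2 n, padding can outweigh the per-level savings)

Standard: 36264691 multiplications (331^3). Strassen: 40353607 multiplications (7^9, after padding to 512x512). Strassen reduces 8 recursive multiplications to 7 at each level.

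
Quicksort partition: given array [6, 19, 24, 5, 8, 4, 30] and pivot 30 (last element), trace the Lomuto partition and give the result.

Lomuto partition with pivot = 30:

Initial array: [6, 19, 24, 5, 8, 4, 30]

arr[0]=6 <= 30: swap with position 0, array becomes [6, 19, 24, 5, 8, 4, 30]
arr[1]=19 <= 30: swap with position 1, array becomes [6, 19, 24, 5, 8, 4, 30]
arr[2]=24 <= 30: swap with position 2, array becomes [6, 19, 24, 5, 8, 4, 30]
arr[3]=5 <= 30: swap with position 3, array becomes [6, 19, 24, 5, 8, 4, 30]
arr[4]=8 <= 30: swap with position 4, array becomes [6, 19, 24, 5, 8, 4, 30]
arr[5]=4 <= 30: swap with position 5, array becomes [6, 19, 24, 5, 8, 4, 30]

Place pivot at position 6: [6, 19, 24, 5, 8, 4, 30]
Pivot position: 6

After partitioning with pivot 30, the array becomes [6, 19, 24, 5, 8, 4, 30]. The pivot is placed at index 6. All elements to the left of the pivot are <= 30, and all elements to the right are > 30.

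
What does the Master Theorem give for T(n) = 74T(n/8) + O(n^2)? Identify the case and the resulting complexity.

Master Theorem for T(n) = 74T(n/8) + O(n^2):

a = 74, b = 8, c = 2
log_b(a) = log_8(74) = 2.0698

Case 1: c = 2 < log_8(74) = 2.0698
T(n) = O(n^(log_8 74))

For T(n) = 74T(n/8) + O(n^2): log_8(74) = 2.0698. This is Case 1 of the Master Theorem (c < log_b(a), work dominated by leaves), giving O(n^(log_8 74)).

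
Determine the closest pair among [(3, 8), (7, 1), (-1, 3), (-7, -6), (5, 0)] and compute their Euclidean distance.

Computing all pairwise distances among 5 points:

d((3, 8), (7, 1)) = 8.0623
d((3, 8), (-1, 3)) = 6.4031
d((3, 8), (-7, -6)) = 17.2047
d((3, 8), (5, 0)) = 8.2462
d((7, 1), (-1, 3)) = 8.2462
d((7, 1), (-7, -6)) = 15.6525
d((7, 1), (5, 0)) = 2.2361 <-- minimum
d((-1, 3), (-7, -6)) = 10.8167
d((-1, 3), (5, 0)) = 6.7082
d((-7, -6), (5, 0)) = 13.4164

Closest pair: (7, 1) and (5, 0) with distance 2.2361

The closest pair is (7, 1) and (5, 0) with Euclidean distance 2.2361. For 5 points, brute-force pairwise comparison is shown above. For large n, the divide-and-conquer algorithm (sort by x, recurse on halves, check the dividing strip) achieves O(n log n).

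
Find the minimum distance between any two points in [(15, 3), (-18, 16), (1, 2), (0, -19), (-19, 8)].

Computing all pairwise distances among 5 points:

d((15, 3), (-18, 16)) = 35.4683
d((15, 3), (1, 2)) = 14.0357
d((15, 3), (0, -19)) = 26.6271
d((15, 3), (-19, 8)) = 34.3657
d((-18, 16), (1, 2)) = 23.6008
d((-18, 16), (0, -19)) = 39.3573
d((-18, 16), (-19, 8)) = 8.0623 <-- minimum
d((1, 2), (0, -19)) = 21.0238
d((1, 2), (-19, 8)) = 20.8806
d((0, -19), (-19, 8)) = 33.0151

Closest pair: (-18, 16) and (-19, 8) with distance 8.0623

The closest pair is (-18, 16) and (-19, 8) with Euclidean distance 8.0623. For 5 points, brute-force pairwise comparison is shown above. For large n, the divide-and-conquer algorithm (sort by x, recurse on halves, check the dividing strip) achieves O(n log n).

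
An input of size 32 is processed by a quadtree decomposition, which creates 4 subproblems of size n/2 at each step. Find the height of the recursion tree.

For divide and conquer with division factor 2:

Problem sizes at each level:
Level 0: 32
Level 1: 16
Level 2: 8
Level 3: 4
Level 4: 2
Level 5: 1

The root is level 0 and the size-1 base case is level 5 (the tree spans levels 0 through 5, i.e. 6 levels counting the root), so the depth is the number of divisions: log_2(32) = 5

The recursion tree depth is log_2(32) = 5. At each level, the problem size is divided by 2, so it takes 5 divisions to reduce to a base case of size 1. The algorithm makes 4 recursive calls at each level.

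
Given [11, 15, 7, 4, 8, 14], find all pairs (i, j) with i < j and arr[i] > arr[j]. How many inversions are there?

Finding inversions in [11, 15, 7, 4, 8, 14]:

(0, 2): arr[0]=11 > arr[2]=7
(0, 3): arr[0]=11 > arr[3]=4
(0, 4): arr[0]=11 > arr[4]=8
(1, 2): arr[1]=15 > arr[2]=7
(1, 3): arr[1]=15 > arr[3]=4
(1, 4): arr[1]=15 > arr[4]=8
(1, 5): arr[1]=15 > arr[5]=14
(2, 3): arr[2]=7 > arr[3]=4

Total inversions: 8

The array has 8 inversion(s): (0,2), (0,3), (0,4), (1,2), (1,3), (1,4), (1,5), (2,3). Each pair (i,j) satisfies i < j and arr[i] > arr[j].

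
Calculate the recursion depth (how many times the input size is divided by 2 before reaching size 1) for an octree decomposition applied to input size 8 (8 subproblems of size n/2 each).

For divide and conquer with division factor 2:

Problem sizes at each level:
Level 0: 8
Level 1: 4
Level 2: 2
Level 3: 1

The root is level 0 and the size-1 base case is level 3 (the tree spans levels 0 through 3, i.e. 4 levels counting the root), so the depth is the number of divisions: log_2(8) = 3

The recursion tree depth is log_2(8) = 3. At each level, the problem size is divided by 2, so it takes 3 divisions to reduce to a base case of size 1. The algorithm makes 8 recursive calls at each level.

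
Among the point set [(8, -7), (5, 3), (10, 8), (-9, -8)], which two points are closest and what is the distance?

Computing all pairwise distances among 4 points:

d((8, -7), (5, 3)) = 10.4403
d((8, -7), (10, 8)) = 15.1327
d((8, -7), (-9, -8)) = 17.0294
d((5, 3), (10, 8)) = 7.0711 <-- minimum
d((5, 3), (-9, -8)) = 17.8045
d((10, 8), (-9, -8)) = 24.8395

Closest pair: (5, 3) and (10, 8) with distance 7.0711

The closest pair is (5, 3) and (10, 8) with Euclidean distance 7.0711. For 4 points, brute-force pairwise comparison is shown above. For large n, the divide-and-conquer algorithm (sort by x, recurse on halves, check the dividing strip) achieves O(n log n).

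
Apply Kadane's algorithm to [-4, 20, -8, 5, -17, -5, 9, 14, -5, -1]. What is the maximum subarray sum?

Using Kadane's algorithm on [-4, 20, -8, 5, -17, -5, 9, 14, -5, -1]:

Scanning through the array:
Position 1 (value 20): max_ending_here = 20, max_so_far = 20
Position 2 (value -8): max_ending_here = 12, max_so_far = 20
Position 3 (value 5): max_ending_here = 17, max_so_far = 20
Position 4 (value -17): max_ending_here = 0, max_so_far = 20
Position 5 (value -5): max_ending_here = -5, max_so_far = 20
Position 6 (value 9): max_ending_here = 9, max_so_far = 20
Position 7 (value 14): max_ending_here = 23, max_so_far = 23
Position 8 (value -5): max_ending_here = 18, max_so_far = 23
Position 9 (value -1): max_ending_here = 17, max_so_far = 23

Maximum subarray: [9, 14]
Maximum sum: 23

The maximum subarray is [9, 14] with sum 23. This subarray runs from index 6 to index 7.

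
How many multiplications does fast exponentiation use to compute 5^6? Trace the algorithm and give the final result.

Computing 5^6 by squaring (build up from 5^1; each line after the first costs one multiplication):

5^1 = 5
5^2 = (5^1)^2 = 5^2 = 25
5^3 = 5 * 5^2 = 5 * 25 = 125
5^6 = (5^3)^2 = 125^2 = 15625

Result: 15625
Multiplications needed: 3 (3 lines after 5^1)

5^6 = 15625. Using exponentiation by squaring, this requires 3 multiplications. The key idea: if the exponent is even, square the half-power; if odd, multiply by the base once.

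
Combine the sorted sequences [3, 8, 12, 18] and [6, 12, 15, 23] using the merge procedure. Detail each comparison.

Merging process:

Compare 3 vs 6: take 3 from left. Merged: [3]
Compare 8 vs 6: take 6 from right. Merged: [3, 6]
Compare 8 vs 12: take 8 from left. Merged: [3, 6, 8]
Compare 12 vs 12: take 12 from left. Merged: [3, 6, 8, 12]
Compare 18 vs 12: take 12 from right. Merged: [3, 6, 8, 12, 12]
Compare 18 vs 15: take 15 from right. Merged: [3, 6, 8, 12, 12, 15]
Compare 18 vs 23: take 18 from left. Merged: [3, 6, 8, 12, 12, 15, 18]
Append remaining from right: [23]. Merged: [3, 6, 8, 12, 12, 15, 18, 23]

Final merged array: [3, 6, 8, 12, 12, 15, 18, 23]
Total comparisons: 7

The merged array is [3, 6, 8, 12, 12, 15, 18, 23], requiring 7 comparisons. The merge step runs in O(n) time where n is the total number of elements.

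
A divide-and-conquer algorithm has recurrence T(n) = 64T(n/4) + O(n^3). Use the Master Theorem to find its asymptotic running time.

Master Theorem for T(n) = 64T(n/4) + O(n^3):

a = 64, b = 4, c = 3
log_b(a) = log_4(64) = 3.0000

Case 2: c = 3 = log_4(64) = 3.0000
T(n) = O(n^3 log n) = O(n^3 log n)

For T(n) = 64T(n/4) + O(n^3): log_4(64) = 3.0000. This is Case 2 of the Master Theorem (c = log_b(a), equal work at all levels), giving O(n^3 log n).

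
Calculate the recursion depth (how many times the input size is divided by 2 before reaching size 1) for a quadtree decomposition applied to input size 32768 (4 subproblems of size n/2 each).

For divide and conquer with division factor 2:

Problem sizes at each level:
Level 0: 32768
Level 1: 16384
Level 2: 8192
Level 3: 4096
Level 4: 2048
Level 5: 1024
Level 6: 512
Level 7: 256
Level 8: 128
Level 9: 64
Level 10: 32
Level 11: 16
Level 12: 8
Level 13: 4
Level 14: 2
Level 15: 1

The root is level 0 and the size-1 base case is level 15 (the tree spans levels 0 through 15, i.e. 16 levels counting the root), so the depth is the number of divisions: log_2(32768) = 15

The recursion tree depth is log_2(32768) = 15. At each level, the problem size is divided by 2, so it takes 15 divisions to reduce to a base case of size 1. The algorithm makes 4 recursive calls at each level.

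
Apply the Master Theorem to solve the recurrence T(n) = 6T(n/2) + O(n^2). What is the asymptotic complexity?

Master Theorem for T(n) = 6T(n/2) + O(n^2):

a = 6, b = 2, c = 2
log_b(a) = log_2(6) = 2.5850

Case 1: c = 2 < log_2(6) = 2.5850
T(n) = O(n^(log_2 6))

For T(n) = 6T(n/2) + O(n^2): log_2(6) = 2.5850. This is Case 1 of the Master Theorem (c < log_b(a), work dominated by leaves), giving O(n^(log_2 6)).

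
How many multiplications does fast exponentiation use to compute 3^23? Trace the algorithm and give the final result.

Computing 3^23 by squaring (build up from 3^1; each line after the first costs one multiplication):

3^1 = 3
3^2 = (3^1)^2 = 3^2 = 9
3^4 = (3^2)^2 = 9^2 = 81
3^5 = 3 * 3^4 = 3 * 81 = 243
3^10 = (3^5)^2 = 243^2 = 59049
3^11 = 3 * 3^10 = 3 * 59049 = 177147
3^22 = (3^11)^2 = 177147^2 = 31381059609
3^23 = 3 * 3^22 = 3 * 31381059609 = 94143178827

Result: 94143178827
Multiplications needed: 7 (7 lines after 3^1)

3^23 = 94143178827. Using exponentiation by squaring, this requires 7 multiplications. The key idea: if the exponent is even, square the half-power; if odd, multiply by the base once.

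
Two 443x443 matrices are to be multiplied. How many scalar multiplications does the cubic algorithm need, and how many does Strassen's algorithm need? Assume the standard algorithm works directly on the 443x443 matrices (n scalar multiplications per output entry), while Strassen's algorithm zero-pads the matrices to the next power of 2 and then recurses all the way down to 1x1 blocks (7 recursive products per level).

Matrix multiplication for 443x443 matrices:

Strassen's algorithm requires power-of-2 dimensions. Pad 443x443 to 512x512 (next power of 2).

Standard algorithm: 443^3 = 86938307 multiplications
Strassen's algorithm: 7^(log2(512)) = 7^9 = 40353607 multiplications
Savings: 86938307 - 40353607 = 46584700 multiplications

Standard: 86938307 multiplications (443^3). Strassen: 40353607 multiplications (7^9, after padding to 512x512). Strassen reduces 8 recursive multiplications to 7 at each level.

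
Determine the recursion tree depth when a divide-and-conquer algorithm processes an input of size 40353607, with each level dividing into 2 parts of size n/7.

For divide and conquer with division factor 7:

Problem sizes at each level:
Level 0: 40353607
Level 1: 5764801
Level 2: 823543
Level 3: 117649
Level 4: 16807
Level 5: 2401
Level 6: 343
Level 7: 49
Level 8: 7
Level 9: 1

The root is level 0 and the size-1 base case is level 9 (the tree spans levels 0 through 9, i.e. 10 levels counting the root), so the depth is the number of divisions: log_7(40353607) = 9

The recursion tree depth is log_7(40353607) = 9. At each level, the problem size is divided by 7, so it takes 9 divisions to reduce to a base case of size 1. The algorithm makes 2 recursive calls at each level.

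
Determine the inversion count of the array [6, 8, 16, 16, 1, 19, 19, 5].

Finding inversions in [6, 8, 16, 16, 1, 19, 19, 5]:

(0, 4): arr[0]=6 > arr[4]=1
(0, 7): arr[0]=6 > arr[7]=5
(1, 4): arr[1]=8 > arr[4]=1
(1, 7): arr[1]=8 > arr[7]=5
(2, 4): arr[2]=16 > arr[4]=1
(2, 7): arr[2]=16 > arr[7]=5
(3, 4): arr[3]=16 > arr[4]=1
(3, 7): arr[3]=16 > arr[7]=5
(5, 7): arr[5]=19 > arr[7]=5
(6, 7): arr[6]=19 > arr[7]=5

Total inversions: 10

The array has 10 inversion(s): (0,4), (0,7), (1,4), (1,7), (2,4), (2,7), (3,4), (3,7), (5,7), (6,7). Each pair (i,j) satisfies i < j and arr[i] > arr[j].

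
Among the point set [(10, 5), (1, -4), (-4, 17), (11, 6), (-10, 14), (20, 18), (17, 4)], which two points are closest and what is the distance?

Computing all pairwise distances among 7 points:

d((10, 5), (1, -4)) = 12.7279
d((10, 5), (-4, 17)) = 18.4391
d((10, 5), (11, 6)) = 1.4142 <-- minimum
d((10, 5), (-10, 14)) = 21.9317
d((10, 5), (20, 18)) = 16.4012
d((10, 5), (17, 4)) = 7.0711
d((1, -4), (-4, 17)) = 21.587
d((1, -4), (11, 6)) = 14.1421
d((1, -4), (-10, 14)) = 21.095
d((1, -4), (20, 18)) = 29.0689
d((1, -4), (17, 4)) = 17.8885
d((-4, 17), (11, 6)) = 18.6011
d((-4, 17), (-10, 14)) = 6.7082
d((-4, 17), (20, 18)) = 24.0208
d((-4, 17), (17, 4)) = 24.6982
d((11, 6), (-10, 14)) = 22.4722
d((11, 6), (20, 18)) = 15.0
d((11, 6), (17, 4)) = 6.3246
d((-10, 14), (20, 18)) = 30.2655
d((-10, 14), (17, 4)) = 28.7924
d((20, 18), (17, 4)) = 14.3178

Closest pair: (10, 5) and (11, 6) with distance 1.4142

The closest pair is (10, 5) and (11, 6) with Euclidean distance 1.4142. For 7 points, brute-force pairwise comparison is shown above. For large n, the divide-and-conquer algorithm (sort by x, recurse on halves, check the dividing strip) achieves O(n log n).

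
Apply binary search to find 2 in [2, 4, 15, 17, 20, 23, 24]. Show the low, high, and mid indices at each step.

Binary search for 2 in [2, 4, 15, 17, 20, 23, 24]:

lo=0, hi=6, mid=3, arr[mid]=17 -> 17 > 2, search left half
lo=0, hi=2, mid=1, arr[mid]=4 -> 4 > 2, search left half
lo=0, hi=0, mid=0, arr[mid]=2 -> Found target at index 0!

Binary search finds 2 at index 0 after 3 comparisons. The search repeatedly halves the search space by comparing with the middle element.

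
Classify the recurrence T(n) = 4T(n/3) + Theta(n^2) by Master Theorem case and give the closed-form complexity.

Master Theorem for T(n) = 4T(n/3) + O(n^2):

a = 4, b = 3, c = 2
log_b(a) = log_3(4) = 1.2619

Case 3: c = 2 > log_3(4) = 1.2619
T(n) = O(n^2) = O(n^2)

For T(n) = 4T(n/3) + O(n^2): log_3(4) = 1.2619. This is Case 3 of the Master Theorem (c > log_b(a), work dominated by root), giving O(n^2).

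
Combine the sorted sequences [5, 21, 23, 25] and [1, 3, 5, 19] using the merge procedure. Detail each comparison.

Merging process:

Compare 5 vs 1: take 1 from right. Merged: [1]
Compare 5 vs 3: take 3 from right. Merged: [1, 3]
Compare 5 vs 5: take 5 from left. Merged: [1, 3, 5]
Compare 21 vs 5: take 5 from right. Merged: [1, 3, 5, 5]
Compare 21 vs 19: take 19 from right. Merged: [1, 3, 5, 5, 19]
Append remaining from left: [21, 23, 25]. Merged: [1, 3, 5, 5, 19, 21, 23, 25]

Final merged array: [1, 3, 5, 5, 19, 21, 23, 25]
Total comparisons: 5

The merged array is [1, 3, 5, 5, 19, 21, 23, 25], requiring 5 comparisons. The merge step runs in O(n) time where n is the total number of elements.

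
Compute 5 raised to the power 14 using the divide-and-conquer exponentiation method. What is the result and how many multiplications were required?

Computing 5^14 by squaring (build up from 5^1; each line after the first costs one multiplication):

5^1 = 5
5^2 = (5^1)^2 = 5^2 = 25
5^3 = 5 * 5^2 = 5 * 25 = 125
5^6 = (5^3)^2 = 125^2 = 15625
5^7 = 5 * 5^6 = 5 * 15625 = 78125
5^14 = (5^7)^2 = 78125^2 = 6103515625

Result: 6103515625
Multiplications needed: 5 (5 lines after 5^1)

5^14 = 6103515625. Using exponentiation by squaring, this requires 5 multiplications. The key idea: if the exponent is even, square the half-power; if odd, multiply by the base once.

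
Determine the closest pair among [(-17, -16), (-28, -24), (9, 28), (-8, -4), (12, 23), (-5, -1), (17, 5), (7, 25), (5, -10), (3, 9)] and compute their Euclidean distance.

Computing all pairwise distances among 10 points:

d((-17, -16), (-28, -24)) = 13.6015
d((-17, -16), (9, 28)) = 51.1077
d((-17, -16), (-8, -4)) = 15.0
d((-17, -16), (12, 23)) = 48.6004
d((-17, -16), (-5, -1)) = 19.2094
d((-17, -16), (17, 5)) = 39.9625
d((-17, -16), (7, 25)) = 47.5079
d((-17, -16), (5, -10)) = 22.8035
d((-17, -16), (3, 9)) = 32.0156
d((-28, -24), (9, 28)) = 63.8201
d((-28, -24), (-8, -4)) = 28.2843
d((-28, -24), (12, 23)) = 61.7171
d((-28, -24), (-5, -1)) = 32.5269
d((-28, -24), (17, 5)) = 53.535
d((-28, -24), (7, 25)) = 60.2163
d((-28, -24), (5, -10)) = 35.8469
d((-28, -24), (3, 9)) = 45.2769
d((9, 28), (-8, -4)) = 36.2353
d((9, 28), (12, 23)) = 5.831
d((9, 28), (-5, -1)) = 32.2025
d((9, 28), (17, 5)) = 24.3516
d((9, 28), (7, 25)) = 3.6056 <-- minimum
d((9, 28), (5, -10)) = 38.2099
d((9, 28), (3, 9)) = 19.9249
d((-8, -4), (12, 23)) = 33.6006
d((-8, -4), (-5, -1)) = 4.2426
d((-8, -4), (17, 5)) = 26.5707
d((-8, -4), (7, 25)) = 32.6497
d((-8, -4), (5, -10)) = 14.3178
d((-8, -4), (3, 9)) = 17.0294
d((12, 23), (-5, -1)) = 29.4109
d((12, 23), (17, 5)) = 18.6815
d((12, 23), (7, 25)) = 5.3852
d((12, 23), (5, -10)) = 33.7343
d((12, 23), (3, 9)) = 16.6433
d((-5, -1), (17, 5)) = 22.8035
d((-5, -1), (7, 25)) = 28.6356
d((-5, -1), (5, -10)) = 13.4536
d((-5, -1), (3, 9)) = 12.8062
d((17, 5), (7, 25)) = 22.3607
d((17, 5), (5, -10)) = 19.2094
d((17, 5), (3, 9)) = 14.5602
d((7, 25), (5, -10)) = 35.0571
d((7, 25), (3, 9)) = 16.4924
d((5, -10), (3, 9)) = 19.105

Closest pair: (9, 28) and (7, 25) with distance 3.6056

The closest pair is (9, 28) and (7, 25) with Euclidean distance 3.6056. For 10 points, brute-force pairwise comparison is shown above. For large n, the divide-and-conquer algorithm (sort by x, recurse on halves, check the dividing strip) achieves O(n log n).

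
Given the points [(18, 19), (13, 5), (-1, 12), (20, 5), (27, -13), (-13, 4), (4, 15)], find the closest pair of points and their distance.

Computing all pairwise distances among 7 points:

d((18, 19), (13, 5)) = 14.8661
d((18, 19), (-1, 12)) = 20.2485
d((18, 19), (20, 5)) = 14.1421
d((18, 19), (27, -13)) = 33.2415
d((18, 19), (-13, 4)) = 34.4384
d((18, 19), (4, 15)) = 14.5602
d((13, 5), (-1, 12)) = 15.6525
d((13, 5), (20, 5)) = 7.0
d((13, 5), (27, -13)) = 22.8035
d((13, 5), (-13, 4)) = 26.0192
d((13, 5), (4, 15)) = 13.4536
d((-1, 12), (20, 5)) = 22.1359
d((-1, 12), (27, -13)) = 37.5366
d((-1, 12), (-13, 4)) = 14.4222
d((-1, 12), (4, 15)) = 5.831 <-- minimum
d((20, 5), (27, -13)) = 19.3132
d((20, 5), (-13, 4)) = 33.0151
d((20, 5), (4, 15)) = 18.868
d((27, -13), (-13, 4)) = 43.4626
d((27, -13), (4, 15)) = 36.2353
d((-13, 4), (4, 15)) = 20.2485

Closest pair: (-1, 12) and (4, 15) with distance 5.831

The closest pair is (-1, 12) and (4, 15) with Euclidean distance 5.831. For 7 points, brute-force pairwise comparison is shown above. For large n, the divide-and-conquer algorithm (sort by x, recurse on halves, check the dividing strip) achieves O(n log n).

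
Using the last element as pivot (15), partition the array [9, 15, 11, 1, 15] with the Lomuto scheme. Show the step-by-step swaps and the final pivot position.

Lomuto partition with pivot = 15:

Initial array: [9, 15, 11, 1, 15]

arr[0]=9 <= 15: swap with position 0, array becomes [9, 15, 11, 1, 15]
arr[1]=15 <= 15: swap with position 1, array becomes [9, 15, 11, 1, 15]
arr[2]=11 <= 15: swap with position 2, array becomes [9, 15, 11, 1, 15]
arr[3]=1 <= 15: swap with position 3, array becomes [9, 15, 11, 1, 15]

Place pivot at position 4: [9, 15, 11, 1, 15]
Pivot position: 4

After partitioning with pivot 15, the array becomes [9, 15, 11, 1, 15]. The pivot is placed at index 4. All elements to the left of the pivot are <= 15, and all elements to the right are > 15.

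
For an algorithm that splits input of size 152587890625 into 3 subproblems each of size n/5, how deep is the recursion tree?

For divide and conquer with division factor 5:

Problem sizes at each level:
Level 0: 152587890625
Level 1: 30517578125
Level 2: 6103515625
Level 3: 1220703125
Level 4: 244140625
Level 5: 48828125
Level 6: 9765625
Level 7: 1953125
Level 8: 390625
Level 9: 78125
Level 10: 15625
Level 11: 3125
Level 12: 625
Level 13: 125
Level 14: 25
Level 15: 5
Level 16: 1

The root is level 0 and the size-1 base case is level 16 (the tree spans levels 0 through 16, i.e. 17 levels counting the root), so the depth is the number of divisions: log_5(152587890625) = 16

The recursion tree depth is log_5(152587890625) = 16. At each level, the problem size is divided by 5, so it takes 16 divisions to reduce to a base case of size 1. The algorithm makes 3 recursive calls at each level.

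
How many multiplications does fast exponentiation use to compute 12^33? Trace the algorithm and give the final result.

Computing 12^33 by squaring (build up from 12^1; each line after the first costs one multiplication):

12^1 = 12
12^2 = (12^1)^2 = 12^2 = 144
12^4 = (12^2)^2 = 144^2 = 20736
12^8 = (12^4)^2 = 20736^2 = 429981696
12^16 = (12^8)^2 = 429981696^2 = 184884258895036416
12^32 = (12^16)^2 = 184884258895036416^2 = 34182189187166852111368841966125056
12^33 = 12 * 12^32 = 12 * 34182189187166852111368841966125056 = 410186270246002225336426103593500672

Result: 410186270246002225336426103593500672
Multiplications needed: 6 (6 lines after 12^1)

12^33 = 410186270246002225336426103593500672. Using exponentiation by squaring, this requires 6 multiplications. The key idea: if the exponent is even, square the half-power; if odd, multiply by the base once.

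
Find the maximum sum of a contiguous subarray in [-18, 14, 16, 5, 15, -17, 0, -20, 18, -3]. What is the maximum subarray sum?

Using Kadane's algorithm on [-18, 14, 16, 5, 15, -17, 0, -20, 18, -3]:

Scanning through the array:
Position 1 (value 14): max_ending_here = 14, max_so_far = 14
Position 2 (value 16): max_ending_here = 30, max_so_far = 30
Position 3 (value 5): max_ending_here = 35, max_so_far = 35
Position 4 (value 15): max_ending_here = 50, max_so_far = 50
Position 5 (value -17): max_ending_here = 33, max_so_far = 50
Position 6 (value 0): max_ending_here = 33, max_so_far = 50
Position 7 (value -20): max_ending_here = 13, max_so_far = 50
Position 8 (value 18): max_ending_here = 31, max_so_far = 50
Position 9 (value -3): max_ending_here = 28, max_so_far = 50

Maximum subarray: [14, 16, 5, 15]
Maximum sum: 50

The maximum subarray is [14, 16, 5, 15] with sum 50. This subarray runs from index 1 to index 4.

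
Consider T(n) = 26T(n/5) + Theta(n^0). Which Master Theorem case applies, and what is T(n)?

Master Theorem for T(n) = 26T(n/5) + O(n^0):

a = 26, b = 5, c = 0
log_b(a) = log_5(26) = 2.0244

Case 1: c = 0 < log_5(26) = 2.0244
T(n) = O(n^(log_5 26))

For T(n) = 26T(n/5) + O(n^0): log_5(26) = 2.0244. This is Case 1 of the Master Theorem (c < log_b(a), work dominated by leaves), giving O(n^(log_5 26)).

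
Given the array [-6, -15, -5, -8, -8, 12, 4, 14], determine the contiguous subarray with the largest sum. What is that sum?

Using Kadane's algorithm on [-6, -15, -5, -8, -8, 12, 4, 14]:

Scanning through the array:
Position 1 (value -15): max_ending_here = -15, max_so_far = -6
Position 2 (value -5): max_ending_here = -5, max_so_far = -5
Position 3 (value -8): max_ending_here = -8, max_so_far = -5
Position 4 (value -8): max_ending_here = -8, max_so_far = -5
Position 5 (value 12): max_ending_here = 12, max_so_far = 12
Position 6 (value 4): max_ending_here = 16, max_so_far = 16
Position 7 (value 14): max_ending_here = 30, max_so_far = 30

Maximum subarray: [12, 4, 14]
Maximum sum: 30

The maximum subarray is [12, 4, 14] with sum 30. This subarray runs from index 5 to index 7.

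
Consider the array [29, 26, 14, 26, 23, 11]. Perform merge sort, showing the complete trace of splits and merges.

Merge sort trace:

Split: [29, 26, 14, 26, 23, 11] -> [29, 26, 14] and [26, 23, 11]
  Split: [29, 26, 14] -> [29] and [26, 14]
    Split: [26, 14] -> [26] and [14]
    Merge: [26] + [14] -> [14, 26]
  Merge: [29] + [14, 26] -> [14, 26, 29]
  Split: [26, 23, 11] -> [26] and [23, 11]
    Split: [23, 11] -> [23] and [11]
    Merge: [23] + [11] -> [11, 23]
  Merge: [26] + [11, 23] -> [11, 23, 26]
Merge: [14, 26, 29] + [11, 23, 26] -> [11, 14, 23, 26, 26, 29]

Final sorted array: [11, 14, 23, 26, 26, 29]

The merge sort proceeds by recursively splitting the array and merging sorted halves.
After all merges, the sorted array is [11, 14, 23, 26, 26, 29].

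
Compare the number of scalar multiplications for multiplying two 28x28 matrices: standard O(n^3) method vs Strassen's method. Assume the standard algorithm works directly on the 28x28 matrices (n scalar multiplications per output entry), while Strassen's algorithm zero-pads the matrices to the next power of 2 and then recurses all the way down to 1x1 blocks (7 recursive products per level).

Matrix multiplication for 28x28 matrices:

Strassen's algorithm requires power-of-2 dimensions. Pad 28x28 to 32x32 (next power of 2).

Standard algorithm: 28^3 = 21952 multiplications
Strassen's algorithm: 7^(log2(32)) = 7^5 = 16807 multiplications
Savings: 21952 - 16807 = 5145 multiplications

Standard: 21952 multiplications (28^3). Strassen: 16807 multiplications (7^5, after padding to 32x32). Strassen reduces 8 recursive multiplications to 7 at each level.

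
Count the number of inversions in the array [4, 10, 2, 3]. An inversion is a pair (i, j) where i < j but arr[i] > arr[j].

Finding inversions in [4, 10, 2, 3]:

(0, 2): arr[0]=4 > arr[2]=2
(0, 3): arr[0]=4 > arr[3]=3
(1, 2): arr[1]=10 > arr[2]=2
(1, 3): arr[1]=10 > arr[3]=3

Total inversions: 4

The array has 4 inversion(s): (0,2), (0,3), (1,2), (1,3). Each pair (i,j) satisfies i < j and arr[i] > arr[j].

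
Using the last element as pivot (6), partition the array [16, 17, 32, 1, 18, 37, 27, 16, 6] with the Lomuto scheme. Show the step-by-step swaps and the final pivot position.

Lomuto partition with pivot = 6:

Initial array: [16, 17, 32, 1, 18, 37, 27, 16, 6]

arr[0]=16 > 6: no swap
arr[1]=17 > 6: no swap
arr[2]=32 > 6: no swap
arr[3]=1 <= 6: swap with position 0, array becomes [1, 17, 32, 16, 18, 37, 27, 16, 6]
arr[4]=18 > 6: no swap
arr[5]=37 > 6: no swap
arr[6]=27 > 6: no swap
arr[7]=16 > 6: no swap

Place pivot at position 1: [1, 6, 32, 16, 18, 37, 27, 16, 17]
Pivot position: 1

After partitioning with pivot 6, the array becomes [1, 6, 32, 16, 18, 37, 27, 16, 17]. The pivot is placed at index 1. All elements to the left of the pivot are <= 6, and all elements to the right are > 6.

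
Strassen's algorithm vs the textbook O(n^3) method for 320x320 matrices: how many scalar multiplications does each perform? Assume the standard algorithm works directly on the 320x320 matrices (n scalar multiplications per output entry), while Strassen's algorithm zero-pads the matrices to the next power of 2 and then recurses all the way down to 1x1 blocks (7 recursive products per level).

Matrix multiplication for 320x320 matrices:

Strassen's algorithm requires power-of-2 dimensions. Pad 320x320 to 512x512 (next power of 2).

Standard algorithm: 320^3 = 32768000 multiplications
Strassen's algorithm: 7^(log2(512)) = 7^9 = 40353607 multiplications
Difference: 32768000 - 40353607 = -7585607 (Strassen uses MORE here due to padding overhead — for small or just-over-power-of-2 n, padding can outweigh the per-level savings)

Standard: 32768000 multiplications (320^3). Strassen: 40353607 multiplications (7^9, after padding to 512x512). Strassen reduces 8 recursive multiplications to 7 at each level.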